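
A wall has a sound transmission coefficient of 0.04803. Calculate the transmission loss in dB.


Given values:
  tau = 0.04803
Formula: TL = 10 * log10(1 / tau)
Compute 1 / tau = 1 / 0.04803 = 20.8203
Compute log10(20.8203) = 1.318487
TL = 10 * 1.318487 = 13.18

13.18 dB


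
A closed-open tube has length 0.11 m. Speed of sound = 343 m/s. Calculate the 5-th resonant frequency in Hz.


Given values:
  Tube type: closed-open, L = 0.11 m, c = 343 m/s, n = 5
Formula: f_n = (2n - 1) * c / (4 * L)
Compute 2n - 1 = 2*5 - 1 = 9
Compute 4 * L = 4 * 0.11 = 0.44
f = 9 * 343 / 0.44
f = 7015.91

7015.91 Hz


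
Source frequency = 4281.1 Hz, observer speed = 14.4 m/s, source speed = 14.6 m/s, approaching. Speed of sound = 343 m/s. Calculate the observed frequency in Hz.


Given values:
  f_s = 4281.1 Hz, v_o = 14.4 m/s, v_s = 14.6 m/s
  Direction: approaching
Formula: f_o = f_s * (c + v_o) / (c - v_s)
Numerator: c + v_o = 343 + 14.4 = 357.4
Denominator: c - v_s = 343 - 14.6 = 328.4
f_o = 4281.1 * 357.4 / 328.4 = 4659.15

4659.15 Hz


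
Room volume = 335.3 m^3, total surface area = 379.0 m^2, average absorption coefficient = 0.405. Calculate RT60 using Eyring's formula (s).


Given values:
  V = 335.3 m^3, S = 379.0 m^2, alpha = 0.405
Formula: RT60 = 0.161 * V / (-S * ln(1 - alpha))
Compute ln(1 - 0.405) = ln(0.595) = -0.519194
Denominator: -379.0 * -0.519194 = 196.7745
Numerator: 0.161 * 335.3 = 53.9833
RT60 = 53.9833 / 196.7745 = 0.274

0.274 s


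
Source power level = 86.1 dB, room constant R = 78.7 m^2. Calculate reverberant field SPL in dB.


Given values:
  Lw = 86.1 dB, R = 78.7 m^2
Formula: SPL = Lw + 10 * log10(4 / R)
Compute 4 / R = 4 / 78.7 = 0.050826
Compute 10 * log10(0.050826) = -12.9391
SPL = 86.1 + (-12.9391) = 73.16

73.16 dB


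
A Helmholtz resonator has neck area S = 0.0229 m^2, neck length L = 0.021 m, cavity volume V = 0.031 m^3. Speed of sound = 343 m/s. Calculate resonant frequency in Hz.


Given values:
  S = 0.0229 m^2, L = 0.021 m, V = 0.031 m^3, c = 343 m/s
Formula: f = (c / (2*pi)) * sqrt(S / (V * L))
Compute V * L = 0.031 * 0.021 = 0.000651
Compute S / (V * L) = 0.0229 / 0.000651 = 35.1767
Compute sqrt(35.1767) = 5.930995
Compute c / (2*pi) = 343 / 6.283185 = 54.590148
f = 54.590148 * 5.930995 = 323.77

323.77 Hz


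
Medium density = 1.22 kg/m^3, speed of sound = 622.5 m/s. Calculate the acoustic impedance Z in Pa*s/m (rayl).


Given values:
  rho = 1.22 kg/m^3
  c = 622.5 m/s
Formula: Z = rho * c
Z = 1.22 * 622.5
Z = 759.45

759.45 rayl


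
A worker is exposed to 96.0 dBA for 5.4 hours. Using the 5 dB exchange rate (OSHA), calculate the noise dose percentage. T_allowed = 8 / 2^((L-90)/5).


Given values:
  L = 96.0 dBA, T = 5.4 hours
Formula: T_allowed = 8 / 2^((L - 90) / 5)
Compute exponent: (96.0 - 90) / 5 = 1.2
Compute 2^(1.2) = 2.297397
T_allowed = 8 / 2.297397 = 3.482202 hours
Dose = (T / T_allowed) * 100
Dose = (5.4 / 3.482202) * 100 = 155.07

155.07 %


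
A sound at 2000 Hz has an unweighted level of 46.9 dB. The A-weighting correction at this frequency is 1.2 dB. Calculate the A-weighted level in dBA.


Given values:
  SPL = 46.9 dB
  A-weighting at 2000 Hz = 1.2 dB
Formula: L_A = SPL + A_weight
L_A = 46.9 + (1.2)
L_A = 48.1

48.1 dBA


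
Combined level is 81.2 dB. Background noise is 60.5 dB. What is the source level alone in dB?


Given values:
  L_total = 81.2 dB, L_bg = 60.5 dB
Formula: L_source = 10 * log10(10^(L_total/10) - 10^(L_bg/10))
Convert to linear:
  10^(81.2/10) = 131825673.8556
  10^(60.5/10) = 1122018.4543
Difference: 131825673.8556 - 1122018.4543 = 130703655.4013
L_source = 10 * log10(130703655.4013) = 81.16

81.16 dB


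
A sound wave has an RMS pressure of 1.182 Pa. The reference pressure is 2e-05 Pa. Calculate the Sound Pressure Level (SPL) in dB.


Given values:
  p = 1.182 Pa
  p_ref = 2e-05 Pa
Formula: SPL = 20 * log10(p / p_ref)
Compute ratio: p / p_ref = 1.182 / 2e-05 = 59100
Compute log10: log10(59100) = 4.771587
Multiply: SPL = 20 * 4.771587 = 95.43

95.43 dB


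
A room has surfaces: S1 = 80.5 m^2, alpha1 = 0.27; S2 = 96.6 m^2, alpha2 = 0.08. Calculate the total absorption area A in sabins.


Given surfaces:
  Surface 1: 80.5 * 0.27 = 21.735
  Surface 2: 96.6 * 0.08 = 7.728
Formula: A = sum(Si * alpha_i)
A = 21.735 + 7.728
A = 29.46

29.46 sabins


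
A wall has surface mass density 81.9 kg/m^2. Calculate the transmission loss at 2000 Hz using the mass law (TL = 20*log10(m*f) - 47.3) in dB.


Given values:
  m = 81.9 kg/m^2, f = 2000 Hz
Formula: TL = 20 * log10(m * f) - 47.3
Compute m * f = 81.9 * 2000 = 163800.0
Compute log10(163800.0) = 5.214314
Compute 20 * 5.214314 = 104.2863
TL = 104.2863 - 47.3 = 56.99

56.99 dB


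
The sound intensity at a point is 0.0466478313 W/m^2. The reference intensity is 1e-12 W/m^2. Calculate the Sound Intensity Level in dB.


Given values:
  I = 0.0466478313 W/m^2
  I_ref = 1e-12 W/m^2
Formula: SIL = 10 * log10(I / I_ref)
Compute ratio: I / I_ref = 46647831300
Compute log10: log10(46647831300) = 10.668831
Multiply: SIL = 10 * 10.668831 = 106.69

106.69 dB


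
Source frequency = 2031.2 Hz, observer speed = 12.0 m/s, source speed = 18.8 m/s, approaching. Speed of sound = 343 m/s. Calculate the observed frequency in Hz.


Given values:
  f_s = 2031.2 Hz, v_o = 12.0 m/s, v_s = 18.8 m/s
  Direction: approaching
Formula: f_o = f_s * (c + v_o) / (c - v_s)
Numerator: c + v_o = 343 + 12.0 = 355.0
Denominator: c - v_s = 343 - 18.8 = 324.2
f_o = 2031.2 * 355.0 / 324.2 = 2224.17

2224.17 Hz


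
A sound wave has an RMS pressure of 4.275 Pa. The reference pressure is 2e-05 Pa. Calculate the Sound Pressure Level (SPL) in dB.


Given values:
  p = 4.275 Pa
  p_ref = 2e-05 Pa
Formula: SPL = 20 * log10(p / p_ref)
Compute ratio: p / p_ref = 4.275 / 2e-05 = 213750
Compute log10: log10(213750) = 5.329906
Multiply: SPL = 20 * 5.329906 = 106.6

106.6 dB


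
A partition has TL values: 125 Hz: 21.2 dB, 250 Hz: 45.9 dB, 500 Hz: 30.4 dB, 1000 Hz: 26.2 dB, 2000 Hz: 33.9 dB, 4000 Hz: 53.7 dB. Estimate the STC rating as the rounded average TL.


Given TL values at each frequency:
  125 Hz: 21.2 dB
  250 Hz: 45.9 dB
  500 Hz: 30.4 dB
  1000 Hz: 26.2 dB
  2000 Hz: 33.9 dB
  4000 Hz: 53.7 dB
Formula: STC ~ round(average of TL values)
Sum = 21.2 + 45.9 + 30.4 + 26.2 + 33.9 + 53.7 = 211.3
Average = 211.3 / 6 = 35.22
Rounded: 35

35


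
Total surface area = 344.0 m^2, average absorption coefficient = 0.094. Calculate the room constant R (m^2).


Given values:
  S = 344.0 m^2, alpha = 0.094
Formula: R = S * alpha / (1 - alpha)
Numerator: 344.0 * 0.094 = 32.336
Denominator: 1 - 0.094 = 0.906
R = 32.336 / 0.906 = 35.69

35.69 m^2


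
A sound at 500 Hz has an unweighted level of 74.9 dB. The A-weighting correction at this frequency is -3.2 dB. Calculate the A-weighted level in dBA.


Given values:
  SPL = 74.9 dB
  A-weighting at 500 Hz = -3.2 dB
Formula: L_A = SPL + A_weight
L_A = 74.9 + (-3.2)
L_A = 71.7

71.7 dBA


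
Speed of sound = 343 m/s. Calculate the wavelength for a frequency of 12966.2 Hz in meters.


Given values:
  c = 343 m/s, f = 12966.2 Hz
Formula: lambda = c / f
lambda = 343 / 12966.2
lambda = 0.0265

0.0265 m


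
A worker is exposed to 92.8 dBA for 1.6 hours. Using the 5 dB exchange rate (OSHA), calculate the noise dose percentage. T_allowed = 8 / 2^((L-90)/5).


Given values:
  L = 92.8 dBA, T = 1.6 hours
Formula: T_allowed = 8 / 2^((L - 90) / 5)
Compute exponent: (92.8 - 90) / 5 = 0.56
Compute 2^(0.56) = 1.474269
T_allowed = 8 / 1.474269 = 5.426418 hours
Dose = (T / T_allowed) * 100
Dose = (1.6 / 5.426418) * 100 = 29.49

29.49 %


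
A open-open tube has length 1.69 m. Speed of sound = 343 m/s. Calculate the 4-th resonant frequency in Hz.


Given values:
  Tube type: open-open, L = 1.69 m, c = 343 m/s, n = 4
Formula: f_n = n * c / (2 * L)
Compute 2 * L = 2 * 1.69 = 3.38
f = 4 * 343 / 3.38
f = 405.92

405.92 Hz


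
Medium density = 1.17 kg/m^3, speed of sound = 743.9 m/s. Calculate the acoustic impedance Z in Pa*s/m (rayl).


Given values:
  rho = 1.17 kg/m^3
  c = 743.9 m/s
Formula: Z = rho * c
Z = 1.17 * 743.9
Z = 870.36

870.36 rayl


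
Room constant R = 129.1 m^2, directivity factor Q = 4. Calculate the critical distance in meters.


Given values:
  R = 129.1 m^2, Q = 4
Formula: d_c = 0.141 * sqrt(Q * R)
Compute Q * R = 4 * 129.1 = 516.4
Compute sqrt(516.4) = 22.7244
d_c = 0.141 * 22.7244 = 3.204

3.204 m


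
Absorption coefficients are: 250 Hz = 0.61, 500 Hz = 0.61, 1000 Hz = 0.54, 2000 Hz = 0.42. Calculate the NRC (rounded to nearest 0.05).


Given values:
  a_250 = 0.61, a_500 = 0.61
  a_1000 = 0.54, a_2000 = 0.42
Formula: NRC = (a250 + a500 + a1000 + a2000) / 4
Sum = 0.61 + 0.61 + 0.54 + 0.42 = 2.18
NRC = 2.18 / 4 = 0.545
Rounded to nearest 0.05: 0.55

0.55


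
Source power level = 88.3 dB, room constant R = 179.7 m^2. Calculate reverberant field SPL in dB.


Given values:
  Lw = 88.3 dB, R = 179.7 m^2
Formula: SPL = Lw + 10 * log10(4 / R)
Compute 4 / R = 4 / 179.7 = 0.022259
Compute 10 * log10(0.022259) = -16.5249
SPL = 88.3 + (-16.5249) = 71.78

71.78 dB


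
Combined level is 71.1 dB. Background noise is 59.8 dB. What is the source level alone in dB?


Given values:
  L_total = 71.1 dB, L_bg = 59.8 dB
Formula: L_source = 10 * log10(10^(L_total/10) - 10^(L_bg/10))
Convert to linear:
  10^(71.1/10) = 12882495.5169
  10^(59.8/10) = 954992.586
Difference: 12882495.5169 - 954992.586 = 11927502.9309
L_source = 10 * log10(11927502.9309) = 70.77

70.77 dB


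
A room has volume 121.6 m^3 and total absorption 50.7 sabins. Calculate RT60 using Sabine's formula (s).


Given values:
  V = 121.6 m^3
  A = 50.7 sabins
Formula: RT60 = 0.161 * V / A
Numerator: 0.161 * 121.6 = 19.5776
RT60 = 19.5776 / 50.7 = 0.386

0.386 s


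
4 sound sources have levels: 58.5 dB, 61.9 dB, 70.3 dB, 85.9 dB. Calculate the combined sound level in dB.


Formula: L_total = 10 * log10( sum(10^(Li/10)) )
  Source 1: 10^(58.5/10) = 707945.7844
  Source 2: 10^(61.9/10) = 1548816.6189
  Source 3: 10^(70.3/10) = 10715193.0524
  Source 4: 10^(85.9/10) = 389045144.9943
Sum of linear values = 402017100.45
L_total = 10 * log10(402017100.45) = 86.04

86.04 dB


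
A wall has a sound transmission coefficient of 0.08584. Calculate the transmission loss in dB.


Given values:
  tau = 0.08584
Formula: TL = 10 * log10(1 / tau)
Compute 1 / tau = 1 / 0.08584 = 11.6496
Compute log10(11.6496) = 1.066311
TL = 10 * 1.066311 = 10.66

10.66 dB


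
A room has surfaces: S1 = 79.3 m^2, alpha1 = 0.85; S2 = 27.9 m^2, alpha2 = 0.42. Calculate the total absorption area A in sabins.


Given surfaces:
  Surface 1: 79.3 * 0.85 = 67.405
  Surface 2: 27.9 * 0.42 = 11.718
Formula: A = sum(Si * alpha_i)
A = 67.405 + 11.718
A = 79.12

79.12 sabins


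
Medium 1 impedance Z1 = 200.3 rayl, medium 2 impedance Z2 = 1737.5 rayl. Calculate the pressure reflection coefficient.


Given values:
  Z1 = 200.3 rayl, Z2 = 1737.5 rayl
Formula: R = (Z2 - Z1) / (Z2 + Z1)
Numerator: Z2 - Z1 = 1737.5 - 200.3 = 1537.2
Denominator: Z2 + Z1 = 1737.5 + 200.3 = 1937.8
R = 1537.2 / 1937.8 = 0.7933

0.7933


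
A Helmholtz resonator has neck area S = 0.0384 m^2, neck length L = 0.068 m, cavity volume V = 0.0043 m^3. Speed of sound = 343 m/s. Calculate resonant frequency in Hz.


Given values:
  S = 0.0384 m^2, L = 0.068 m, V = 0.0043 m^3, c = 343 m/s
Formula: f = (c / (2*pi)) * sqrt(S / (V * L))
Compute V * L = 0.0043 * 0.068 = 0.0002924
Compute S / (V * L) = 0.0384 / 0.0002924 = 131.3269
Compute sqrt(131.3269) = 11.459795
Compute c / (2*pi) = 343 / 6.283185 = 54.590148
f = 54.590148 * 11.459795 = 625.59

625.59 Hz


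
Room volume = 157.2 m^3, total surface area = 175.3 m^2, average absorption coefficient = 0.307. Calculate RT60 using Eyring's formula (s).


Given values:
  V = 157.2 m^3, S = 175.3 m^2, alpha = 0.307
Formula: RT60 = 0.161 * V / (-S * ln(1 - alpha))
Compute ln(1 - 0.307) = ln(0.693) = -0.366725
Denominator: -175.3 * -0.366725 = 64.2869
Numerator: 0.161 * 157.2 = 25.3092
RT60 = 25.3092 / 64.2869 = 0.394

0.394 s


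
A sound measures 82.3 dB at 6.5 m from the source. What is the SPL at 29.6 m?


Given values:
  SPL1 = 82.3 dB, r1 = 6.5 m, r2 = 29.6 m
Formula: SPL2 = SPL1 - 20 * log10(r2 / r1)
Compute ratio: r2 / r1 = 29.6 / 6.5 = 4.5538
Compute log10: log10(4.5538) = 0.658374
Compute drop: 20 * 0.658374 = 13.1675
SPL2 = 82.3 - 13.1675 = 69.13

69.13 dB


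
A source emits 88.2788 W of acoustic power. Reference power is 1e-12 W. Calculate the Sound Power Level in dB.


Given values:
  W = 88.2788 W
  W_ref = 1e-12 W
Formula: SWL = 10 * log10(W / W_ref)
Compute ratio: W / W_ref = 88278800000000
Compute log10: log10(88278800000000) = 13.945856
Multiply: SWL = 10 * 13.945856 = 139.46

139.46 dB


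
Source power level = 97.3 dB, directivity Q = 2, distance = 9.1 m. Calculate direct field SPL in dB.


Given values:
  Lw = 97.3 dB, Q = 2, r = 9.1 m
Formula: SPL = Lw + 10 * log10(Q / (4 * pi * r^2))
Compute 4 * pi * r^2 = 4 * pi * 9.1^2 = 1040.6212
Compute Q / denom = 2 / 1040.6212 = 0.00192193
Compute 10 * log10(0.00192193) = -27.1626
SPL = 97.3 + (-27.1626) = 70.14

70.14 dB


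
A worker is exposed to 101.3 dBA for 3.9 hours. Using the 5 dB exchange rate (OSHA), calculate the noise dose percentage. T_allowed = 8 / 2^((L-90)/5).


Given values:
  L = 101.3 dBA, T = 3.9 hours
Formula: T_allowed = 8 / 2^((L - 90) / 5)
Compute exponent: (101.3 - 90) / 5 = 2.26
Compute 2^(2.26) = 4.789915
T_allowed = 8 / 4.789915 = 1.670176 hours
Dose = (T / T_allowed) * 100
Dose = (3.9 / 1.670176) * 100 = 233.51

233.51 %


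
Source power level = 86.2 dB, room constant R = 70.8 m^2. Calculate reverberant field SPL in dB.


Given values:
  Lw = 86.2 dB, R = 70.8 m^2
Formula: SPL = Lw + 10 * log10(4 / R)
Compute 4 / R = 4 / 70.8 = 0.056497
Compute 10 * log10(0.056497) = -12.4797
SPL = 86.2 + (-12.4797) = 73.72

73.72 dB


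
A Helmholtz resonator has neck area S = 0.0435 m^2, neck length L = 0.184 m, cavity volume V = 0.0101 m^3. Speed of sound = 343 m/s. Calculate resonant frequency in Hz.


Given values:
  S = 0.0435 m^2, L = 0.184 m, V = 0.0101 m^3, c = 343 m/s
Formula: f = (c / (2*pi)) * sqrt(S / (V * L))
Compute V * L = 0.0101 * 0.184 = 0.0018584
Compute S / (V * L) = 0.0435 / 0.0018584 = 23.4072
Compute sqrt(23.4072) = 4.838099
Compute c / (2*pi) = 343 / 6.283185 = 54.590148
f = 54.590148 * 4.838099 = 264.11

264.11 Hz


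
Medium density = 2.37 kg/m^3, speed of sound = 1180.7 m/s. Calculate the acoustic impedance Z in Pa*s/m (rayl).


Given values:
  rho = 2.37 kg/m^3
  c = 1180.7 m/s
Formula: Z = rho * c
Z = 2.37 * 1180.7
Z = 2798.26

2798.26 rayl


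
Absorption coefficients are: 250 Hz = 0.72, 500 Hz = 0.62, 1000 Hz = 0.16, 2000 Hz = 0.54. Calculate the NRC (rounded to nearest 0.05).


Given values:
  a_250 = 0.72, a_500 = 0.62
  a_1000 = 0.16, a_2000 = 0.54
Formula: NRC = (a250 + a500 + a1000 + a2000) / 4
Sum = 0.72 + 0.62 + 0.16 + 0.54 = 2.04
NRC = 2.04 / 4 = 0.51
Rounded to nearest 0.05: 0.5

0.5


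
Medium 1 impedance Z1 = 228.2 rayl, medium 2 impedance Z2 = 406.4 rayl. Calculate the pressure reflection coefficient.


Given values:
  Z1 = 228.2 rayl, Z2 = 406.4 rayl
Formula: R = (Z2 - Z1) / (Z2 + Z1)
Numerator: Z2 - Z1 = 406.4 - 228.2 = 178.2
Denominator: Z2 + Z1 = 406.4 + 228.2 = 634.6
R = 178.2 / 634.6 = 0.2808

0.2808


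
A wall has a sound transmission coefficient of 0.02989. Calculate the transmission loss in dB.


Given values:
  tau = 0.02989
Formula: TL = 10 * log10(1 / tau)
Compute 1 / tau = 1 / 0.02989 = 33.456
Compute log10(33.456) = 1.524474
TL = 10 * 1.524474 = 15.24

15.24 dB


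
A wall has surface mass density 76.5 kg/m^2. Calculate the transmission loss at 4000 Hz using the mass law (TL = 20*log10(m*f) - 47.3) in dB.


Given values:
  m = 76.5 kg/m^2, f = 4000 Hz
Formula: TL = 20 * log10(m * f) - 47.3
Compute m * f = 76.5 * 4000 = 306000.0
Compute log10(306000.0) = 5.485721
Compute 20 * 5.485721 = 109.7144
TL = 109.7144 - 47.3 = 62.41

62.41 dB


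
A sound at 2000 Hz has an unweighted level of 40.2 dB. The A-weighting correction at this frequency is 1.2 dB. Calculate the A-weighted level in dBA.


Given values:
  SPL = 40.2 dB
  A-weighting at 2000 Hz = 1.2 dB
Formula: L_A = SPL + A_weight
L_A = 40.2 + (1.2)
L_A = 41.4

41.4 dBA


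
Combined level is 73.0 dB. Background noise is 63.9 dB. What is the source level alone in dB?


Given values:
  L_total = 73.0 dB, L_bg = 63.9 dB
Formula: L_source = 10 * log10(10^(L_total/10) - 10^(L_bg/10))
Convert to linear:
  10^(73.0/10) = 19952623.1497
  10^(63.9/10) = 2454708.9157
Difference: 19952623.1497 - 2454708.9157 = 17497914.234
L_source = 10 * log10(17497914.234) = 72.43

72.43 dB


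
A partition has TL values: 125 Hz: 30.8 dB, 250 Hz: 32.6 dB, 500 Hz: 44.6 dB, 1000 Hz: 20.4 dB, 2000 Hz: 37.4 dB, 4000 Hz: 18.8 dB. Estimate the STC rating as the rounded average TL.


Given TL values at each frequency:
  125 Hz: 30.8 dB
  250 Hz: 32.6 dB
  500 Hz: 44.6 dB
  1000 Hz: 20.4 dB
  2000 Hz: 37.4 dB
  4000 Hz: 18.8 dB
Formula: STC ~ round(average of TL values)
Sum = 30.8 + 32.6 + 44.6 + 20.4 + 37.4 + 18.8 = 184.6
Average = 184.6 / 6 = 30.77
Rounded: 31

31


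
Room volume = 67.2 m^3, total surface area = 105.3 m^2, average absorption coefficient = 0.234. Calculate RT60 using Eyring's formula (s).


Given values:
  V = 67.2 m^3, S = 105.3 m^2, alpha = 0.234
Formula: RT60 = 0.161 * V / (-S * ln(1 - alpha))
Compute ln(1 - 0.234) = ln(0.766) = -0.266573
Denominator: -105.3 * -0.266573 = 28.0701
Numerator: 0.161 * 67.2 = 10.8192
RT60 = 10.8192 / 28.0701 = 0.385

0.385 s


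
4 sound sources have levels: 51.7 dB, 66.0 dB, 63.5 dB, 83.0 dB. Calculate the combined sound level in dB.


Formula: L_total = 10 * log10( sum(10^(Li/10)) )
  Source 1: 10^(51.7/10) = 147910.8388
  Source 2: 10^(66.0/10) = 3981071.7055
  Source 3: 10^(63.5/10) = 2238721.1386
  Source 4: 10^(83.0/10) = 199526231.4969
Sum of linear values = 205893935.1798
L_total = 10 * log10(205893935.1798) = 83.14

83.14 dB


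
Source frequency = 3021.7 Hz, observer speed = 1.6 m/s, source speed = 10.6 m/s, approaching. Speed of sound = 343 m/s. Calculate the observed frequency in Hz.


Given values:
  f_s = 3021.7 Hz, v_o = 1.6 m/s, v_s = 10.6 m/s
  Direction: approaching
Formula: f_o = f_s * (c + v_o) / (c - v_s)
Numerator: c + v_o = 343 + 1.6 = 344.6
Denominator: c - v_s = 343 - 10.6 = 332.4
f_o = 3021.7 * 344.6 / 332.4 = 3132.6

3132.6 Hz


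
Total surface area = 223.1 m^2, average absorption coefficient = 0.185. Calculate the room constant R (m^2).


Given values:
  S = 223.1 m^2, alpha = 0.185
Formula: R = S * alpha / (1 - alpha)
Numerator: 223.1 * 0.185 = 41.2735
Denominator: 1 - 0.185 = 0.815
R = 41.2735 / 0.815 = 50.64

50.64 m^2


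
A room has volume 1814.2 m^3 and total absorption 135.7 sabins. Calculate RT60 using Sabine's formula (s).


Given values:
  V = 1814.2 m^3
  A = 135.7 sabins
Formula: RT60 = 0.161 * V / A
Numerator: 0.161 * 1814.2 = 292.0862
RT60 = 292.0862 / 135.7 = 2.152

2.152 s


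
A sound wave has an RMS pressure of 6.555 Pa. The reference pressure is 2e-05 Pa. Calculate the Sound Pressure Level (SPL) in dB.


Given values:
  p = 6.555 Pa
  p_ref = 2e-05 Pa
Formula: SPL = 20 * log10(p / p_ref)
Compute ratio: p / p_ref = 6.555 / 2e-05 = 327750
Compute log10: log10(327750) = 5.515543
Multiply: SPL = 20 * 5.515543 = 110.31

110.31 dB


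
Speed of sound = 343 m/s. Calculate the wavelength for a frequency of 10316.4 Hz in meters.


Given values:
  c = 343 m/s, f = 10316.4 Hz
Formula: lambda = c / f
lambda = 343 / 10316.4
lambda = 0.0332

0.0332 m


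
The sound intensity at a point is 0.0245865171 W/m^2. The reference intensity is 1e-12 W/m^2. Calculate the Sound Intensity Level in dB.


Given values:
  I = 0.0245865171 W/m^2
  I_ref = 1e-12 W/m^2
Formula: SIL = 10 * log10(I / I_ref)
Compute ratio: I / I_ref = 24586517100
Compute log10: log10(24586517100) = 10.390697
Multiply: SIL = 10 * 10.390697 = 103.91

103.91 dB


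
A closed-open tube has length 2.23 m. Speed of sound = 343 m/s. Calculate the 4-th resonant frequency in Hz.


Given values:
  Tube type: closed-open, L = 2.23 m, c = 343 m/s, n = 4
Formula: f_n = (2n - 1) * c / (4 * L)
Compute 2n - 1 = 2*4 - 1 = 7
Compute 4 * L = 4 * 2.23 = 8.92
f = 7 * 343 / 8.92
f = 269.17

269.17 Hz


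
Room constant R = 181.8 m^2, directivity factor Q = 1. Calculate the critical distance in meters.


Given values:
  R = 181.8 m^2, Q = 1
Formula: d_c = 0.141 * sqrt(Q * R)
Compute Q * R = 1 * 181.8 = 181.8
Compute sqrt(181.8) = 13.4833
d_c = 0.141 * 13.4833 = 1.901

1.901 m


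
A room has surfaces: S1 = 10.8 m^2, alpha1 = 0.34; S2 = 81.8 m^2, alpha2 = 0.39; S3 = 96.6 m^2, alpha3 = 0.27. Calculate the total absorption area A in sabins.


Given surfaces:
  Surface 1: 10.8 * 0.34 = 3.672
  Surface 2: 81.8 * 0.39 = 31.902
  Surface 3: 96.6 * 0.27 = 26.082
Formula: A = sum(Si * alpha_i)
A = 3.672 + 31.902 + 26.082
A = 61.66

61.66 sabins


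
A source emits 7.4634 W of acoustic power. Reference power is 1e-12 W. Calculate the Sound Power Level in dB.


Given values:
  W = 7.4634 W
  W_ref = 1e-12 W
Formula: SWL = 10 * log10(W / W_ref)
Compute ratio: W / W_ref = 7463400000000
Compute log10: log10(7463400000000) = 12.872937
Multiply: SWL = 10 * 12.872937 = 128.73

128.73 dB


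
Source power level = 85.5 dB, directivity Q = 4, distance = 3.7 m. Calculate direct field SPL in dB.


Given values:
  Lw = 85.5 dB, Q = 4, r = 3.7 m
Formula: SPL = Lw + 10 * log10(Q / (4 * pi * r^2))
Compute 4 * pi * r^2 = 4 * pi * 3.7^2 = 172.0336
Compute Q / denom = 4 / 172.0336 = 0.02325127
Compute 10 * log10(0.02325127) = -16.3355
SPL = 85.5 + (-16.3355) = 69.16

69.16 dB


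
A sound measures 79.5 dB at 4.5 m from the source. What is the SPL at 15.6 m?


Given values:
  SPL1 = 79.5 dB, r1 = 4.5 m, r2 = 15.6 m
Formula: SPL2 = SPL1 - 20 * log10(r2 / r1)
Compute ratio: r2 / r1 = 15.6 / 4.5 = 3.4667
Compute log10: log10(3.4667) = 0.539916
Compute drop: 20 * 0.539916 = 10.7983
SPL2 = 79.5 - 10.7983 = 68.7

68.7 dB


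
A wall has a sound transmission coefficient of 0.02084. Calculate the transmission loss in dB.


Given values:
  tau = 0.02084
Formula: TL = 10 * log10(1 / tau)
Compute 1 / tau = 1 / 0.02084 = 47.9846
Compute log10(47.9846) = 1.681102
TL = 10 * 1.681102 = 16.81

16.81 dB


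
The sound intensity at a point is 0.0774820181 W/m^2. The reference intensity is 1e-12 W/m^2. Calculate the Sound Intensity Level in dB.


Given values:
  I = 0.0774820181 W/m^2
  I_ref = 1e-12 W/m^2
Formula: SIL = 10 * log10(I / I_ref)
Compute ratio: I / I_ref = 77482018100
Compute log10: log10(77482018100) = 10.889201
Multiply: SIL = 10 * 10.889201 = 108.89

108.89 dB


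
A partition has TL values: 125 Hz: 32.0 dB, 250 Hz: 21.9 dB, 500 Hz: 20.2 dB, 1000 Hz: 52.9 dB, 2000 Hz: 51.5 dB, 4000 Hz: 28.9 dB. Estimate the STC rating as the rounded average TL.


Given TL values at each frequency:
  125 Hz: 32.0 dB
  250 Hz: 21.9 dB
  500 Hz: 20.2 dB
  1000 Hz: 52.9 dB
  2000 Hz: 51.5 dB
  4000 Hz: 28.9 dB
Formula: STC ~ round(average of TL values)
Sum = 32.0 + 21.9 + 20.2 + 52.9 + 51.5 + 28.9 = 207.4
Average = 207.4 / 6 = 34.57
Rounded: 35

35


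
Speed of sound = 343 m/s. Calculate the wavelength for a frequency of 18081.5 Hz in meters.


Given values:
  c = 343 m/s, f = 18081.5 Hz
Formula: lambda = c / f
lambda = 343 / 18081.5
lambda = 0.019

0.019 m


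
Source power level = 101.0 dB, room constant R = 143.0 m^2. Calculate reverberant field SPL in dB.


Given values:
  Lw = 101.0 dB, R = 143.0 m^2
Formula: SPL = Lw + 10 * log10(4 / R)
Compute 4 / R = 4 / 143.0 = 0.027972
Compute 10 * log10(0.027972) = -15.5328
SPL = 101.0 + (-15.5328) = 85.47

85.47 dB


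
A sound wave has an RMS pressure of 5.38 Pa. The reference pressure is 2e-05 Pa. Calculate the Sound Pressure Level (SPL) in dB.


Given values:
  p = 5.38 Pa
  p_ref = 2e-05 Pa
Formula: SPL = 20 * log10(p / p_ref)
Compute ratio: p / p_ref = 5.38 / 2e-05 = 269000
Compute log10: log10(269000) = 5.429752
Multiply: SPL = 20 * 5.429752 = 108.6

108.6 dB


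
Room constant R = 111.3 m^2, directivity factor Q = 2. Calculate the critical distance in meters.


Given values:
  R = 111.3 m^2, Q = 2
Formula: d_c = 0.141 * sqrt(Q * R)
Compute Q * R = 2 * 111.3 = 222.6
Compute sqrt(222.6) = 14.9198
d_c = 0.141 * 14.9198 = 2.104

2.104 m


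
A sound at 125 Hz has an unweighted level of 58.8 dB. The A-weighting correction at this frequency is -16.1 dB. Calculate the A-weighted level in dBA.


Given values:
  SPL = 58.8 dB
  A-weighting at 125 Hz = -16.1 dB
Formula: L_A = SPL + A_weight
L_A = 58.8 + (-16.1)
L_A = 42.7

42.7 dBA


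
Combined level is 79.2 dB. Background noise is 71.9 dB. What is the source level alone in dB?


Given values:
  L_total = 79.2 dB, L_bg = 71.9 dB
Formula: L_source = 10 * log10(10^(L_total/10) - 10^(L_bg/10))
Convert to linear:
  10^(79.2/10) = 83176377.1103
  10^(71.9/10) = 15488166.1891
Difference: 83176377.1103 - 15488166.1891 = 67688210.9212
L_source = 10 * log10(67688210.9212) = 78.31

78.31 dB


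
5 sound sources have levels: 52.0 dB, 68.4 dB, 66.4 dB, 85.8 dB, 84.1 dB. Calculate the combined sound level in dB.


Formula: L_total = 10 * log10( sum(10^(Li/10)) )
  Source 1: 10^(52.0/10) = 158489.3192
  Source 2: 10^(68.4/10) = 6918309.7092
  Source 3: 10^(66.4/10) = 4365158.3224
  Source 4: 10^(85.8/10) = 380189396.3206
  Source 5: 10^(84.1/10) = 257039578.2769
Sum of linear values = 648670931.9483
L_total = 10 * log10(648670931.9483) = 88.12

88.12 dB


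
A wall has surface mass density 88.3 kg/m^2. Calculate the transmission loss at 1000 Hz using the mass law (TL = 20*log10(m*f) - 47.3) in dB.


Given values:
  m = 88.3 kg/m^2, f = 1000 Hz
Formula: TL = 20 * log10(m * f) - 47.3
Compute m * f = 88.3 * 1000 = 88300.0
Compute log10(88300.0) = 4.945961
Compute 20 * 4.945961 = 98.9192
TL = 98.9192 - 47.3 = 51.62

51.62 dB


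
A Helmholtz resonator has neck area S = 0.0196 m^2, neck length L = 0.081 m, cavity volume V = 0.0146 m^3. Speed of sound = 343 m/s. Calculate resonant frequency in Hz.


Given values:
  S = 0.0196 m^2, L = 0.081 m, V = 0.0146 m^3, c = 343 m/s
Formula: f = (c / (2*pi)) * sqrt(S / (V * L))
Compute V * L = 0.0146 * 0.081 = 0.0011826
Compute S / (V * L) = 0.0196 / 0.0011826 = 16.5737
Compute sqrt(16.5737) = 4.071081
Compute c / (2*pi) = 343 / 6.283185 = 54.590148
f = 54.590148 * 4.071081 = 222.24

222.24 Hz


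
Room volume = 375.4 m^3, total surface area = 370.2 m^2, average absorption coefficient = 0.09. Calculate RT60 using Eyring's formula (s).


Given values:
  V = 375.4 m^3, S = 370.2 m^2, alpha = 0.09
Formula: RT60 = 0.161 * V / (-S * ln(1 - alpha))
Compute ln(1 - 0.09) = ln(0.91) = -0.094311
Denominator: -370.2 * -0.094311 = 34.9139
Numerator: 0.161 * 375.4 = 60.4394
RT60 = 60.4394 / 34.9139 = 1.731

1.731 s


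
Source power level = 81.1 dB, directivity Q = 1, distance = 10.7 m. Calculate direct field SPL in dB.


Given values:
  Lw = 81.1 dB, Q = 1, r = 10.7 m
Formula: SPL = Lw + 10 * log10(Q / (4 * pi * r^2))
Compute 4 * pi * r^2 = 4 * pi * 10.7^2 = 1438.7238
Compute Q / denom = 1 / 1438.7238 = 0.00069506
Compute 10 * log10(0.00069506) = -31.5798
SPL = 81.1 + (-31.5798) = 49.52

49.52 dB


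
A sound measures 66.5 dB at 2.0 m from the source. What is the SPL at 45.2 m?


Given values:
  SPL1 = 66.5 dB, r1 = 2.0 m, r2 = 45.2 m
Formula: SPL2 = SPL1 - 20 * log10(r2 / r1)
Compute ratio: r2 / r1 = 45.2 / 2.0 = 22.6
Compute log10: log10(22.6) = 1.354108
Compute drop: 20 * 1.354108 = 27.0822
SPL2 = 66.5 - 27.0822 = 39.42

39.42 dB


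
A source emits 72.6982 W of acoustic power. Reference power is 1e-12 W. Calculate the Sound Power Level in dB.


Given values:
  W = 72.6982 W
  W_ref = 1e-12 W
Formula: SWL = 10 * log10(W / W_ref)
Compute ratio: W / W_ref = 72698200000000
Compute log10: log10(72698200000000) = 13.861524
Multiply: SWL = 10 * 13.861524 = 138.62

138.62 dB


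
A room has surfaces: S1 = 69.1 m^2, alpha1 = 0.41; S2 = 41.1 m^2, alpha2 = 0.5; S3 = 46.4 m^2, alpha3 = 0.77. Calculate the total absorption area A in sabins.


Given surfaces:
  Surface 1: 69.1 * 0.41 = 28.331
  Surface 2: 41.1 * 0.5 = 20.55
  Surface 3: 46.4 * 0.77 = 35.728
Formula: A = sum(Si * alpha_i)
A = 28.331 + 20.55 + 35.728
A = 84.61

84.61 sabins


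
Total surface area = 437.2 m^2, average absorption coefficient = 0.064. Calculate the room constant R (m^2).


Given values:
  S = 437.2 m^2, alpha = 0.064
Formula: R = S * alpha / (1 - alpha)
Numerator: 437.2 * 0.064 = 27.9808
Denominator: 1 - 0.064 = 0.936
R = 27.9808 / 0.936 = 29.89

29.89 m^2


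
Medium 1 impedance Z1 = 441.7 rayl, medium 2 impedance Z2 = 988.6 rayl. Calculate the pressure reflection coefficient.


Given values:
  Z1 = 441.7 rayl, Z2 = 988.6 rayl
Formula: R = (Z2 - Z1) / (Z2 + Z1)
Numerator: Z2 - Z1 = 988.6 - 441.7 = 546.9
Denominator: Z2 + Z1 = 988.6 + 441.7 = 1430.3
R = 546.9 / 1430.3 = 0.3824

0.3824


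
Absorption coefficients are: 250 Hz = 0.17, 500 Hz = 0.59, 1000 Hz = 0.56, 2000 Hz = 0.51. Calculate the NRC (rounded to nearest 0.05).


Given values:
  a_250 = 0.17, a_500 = 0.59
  a_1000 = 0.56, a_2000 = 0.51
Formula: NRC = (a250 + a500 + a1000 + a2000) / 4
Sum = 0.17 + 0.59 + 0.56 + 0.51 = 1.83
NRC = 1.83 / 4 = 0.4575
Rounded to nearest 0.05: 0.45

0.45


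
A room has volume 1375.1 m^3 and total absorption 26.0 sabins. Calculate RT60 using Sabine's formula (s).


Given values:
  V = 1375.1 m^3
  A = 26.0 sabins
Formula: RT60 = 0.161 * V / A
Numerator: 0.161 * 1375.1 = 221.3911
RT60 = 221.3911 / 26.0 = 8.515

8.515 s


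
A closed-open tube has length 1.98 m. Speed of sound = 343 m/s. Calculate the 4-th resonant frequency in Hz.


Given values:
  Tube type: closed-open, L = 1.98 m, c = 343 m/s, n = 4
Formula: f_n = (2n - 1) * c / (4 * L)
Compute 2n - 1 = 2*4 - 1 = 7
Compute 4 * L = 4 * 1.98 = 7.92
f = 7 * 343 / 7.92
f = 303.16

303.16 Hz


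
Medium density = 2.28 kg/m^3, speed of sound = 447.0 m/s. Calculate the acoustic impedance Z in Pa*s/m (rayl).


Given values:
  rho = 2.28 kg/m^3
  c = 447.0 m/s
Formula: Z = rho * c
Z = 2.28 * 447.0
Z = 1019.16

1019.16 rayl


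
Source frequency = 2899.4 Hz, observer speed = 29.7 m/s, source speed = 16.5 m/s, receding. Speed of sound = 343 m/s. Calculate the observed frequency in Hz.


Given values:
  f_s = 2899.4 Hz, v_o = 29.7 m/s, v_s = 16.5 m/s
  Direction: receding
Formula: f_o = f_s * (c - v_o) / (c + v_s)
Numerator: c - v_o = 343 - 29.7 = 313.3
Denominator: c + v_s = 343 + 16.5 = 359.5
f_o = 2899.4 * 313.3 / 359.5 = 2526.79

2526.79 Hz


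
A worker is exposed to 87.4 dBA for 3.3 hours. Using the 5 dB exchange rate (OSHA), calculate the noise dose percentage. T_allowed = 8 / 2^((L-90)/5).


Given values:
  L = 87.4 dBA, T = 3.3 hours
Formula: T_allowed = 8 / 2^((L - 90) / 5)
Compute exponent: (87.4 - 90) / 5 = -0.52
Compute 2^(-0.52) = 0.697372
T_allowed = 8 / 0.697372 = 11.471639 hours
Dose = (T / T_allowed) * 100
Dose = (3.3 / 11.471639) * 100 = 28.77

28.77 %


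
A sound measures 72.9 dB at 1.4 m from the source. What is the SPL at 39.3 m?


Given values:
  SPL1 = 72.9 dB, r1 = 1.4 m, r2 = 39.3 m
Formula: SPL2 = SPL1 - 20 * log10(r2 / r1)
Compute ratio: r2 / r1 = 39.3 / 1.4 = 28.0714
Compute log10: log10(28.0714) = 1.448264
Compute drop: 20 * 1.448264 = 28.9653
SPL2 = 72.9 - 28.9653 = 43.93

43.93 dB


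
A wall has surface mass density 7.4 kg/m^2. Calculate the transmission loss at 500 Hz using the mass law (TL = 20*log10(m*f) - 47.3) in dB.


Given values:
  m = 7.4 kg/m^2, f = 500 Hz
Formula: TL = 20 * log10(m * f) - 47.3
Compute m * f = 7.4 * 500 = 3700.0
Compute log10(3700.0) = 3.568202
Compute 20 * 3.568202 = 71.364
TL = 71.364 - 47.3 = 24.06

24.06 dB


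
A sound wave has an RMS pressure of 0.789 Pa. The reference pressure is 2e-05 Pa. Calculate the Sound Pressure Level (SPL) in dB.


Given values:
  p = 0.789 Pa
  p_ref = 2e-05 Pa
Formula: SPL = 20 * log10(p / p_ref)
Compute ratio: p / p_ref = 0.789 / 2e-05 = 39450
Compute log10: log10(39450) = 4.596047
Multiply: SPL = 20 * 4.596047 = 91.92

91.92 dB


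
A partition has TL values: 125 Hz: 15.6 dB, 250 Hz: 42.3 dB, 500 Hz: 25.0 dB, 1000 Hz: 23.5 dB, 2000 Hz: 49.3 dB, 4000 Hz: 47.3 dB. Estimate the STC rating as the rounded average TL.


Given TL values at each frequency:
  125 Hz: 15.6 dB
  250 Hz: 42.3 dB
  500 Hz: 25.0 dB
  1000 Hz: 23.5 dB
  2000 Hz: 49.3 dB
  4000 Hz: 47.3 dB
Formula: STC ~ round(average of TL values)
Sum = 15.6 + 42.3 + 25.0 + 23.5 + 49.3 + 47.3 = 203.0
Average = 203.0 / 6 = 33.83
Rounded: 34

34


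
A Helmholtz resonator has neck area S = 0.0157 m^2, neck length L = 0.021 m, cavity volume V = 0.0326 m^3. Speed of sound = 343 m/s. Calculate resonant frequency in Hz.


Given values:
  S = 0.0157 m^2, L = 0.021 m, V = 0.0326 m^3, c = 343 m/s
Formula: f = (c / (2*pi)) * sqrt(S / (V * L))
Compute V * L = 0.0326 * 0.021 = 0.0006846
Compute S / (V * L) = 0.0157 / 0.0006846 = 22.9331
Compute sqrt(22.9331) = 4.788852
Compute c / (2*pi) = 343 / 6.283185 = 54.590148
f = 54.590148 * 4.788852 = 261.42

261.42 Hz


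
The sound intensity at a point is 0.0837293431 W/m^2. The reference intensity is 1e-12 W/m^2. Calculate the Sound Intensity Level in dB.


Given values:
  I = 0.0837293431 W/m^2
  I_ref = 1e-12 W/m^2
Formula: SIL = 10 * log10(I / I_ref)
Compute ratio: I / I_ref = 83729343100
Compute log10: log10(83729343100) = 10.922878
Multiply: SIL = 10 * 10.922878 = 109.23

109.23 dB


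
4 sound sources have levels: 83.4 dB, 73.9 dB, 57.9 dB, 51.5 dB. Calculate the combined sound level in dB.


Formula: L_total = 10 * log10( sum(10^(Li/10)) )
  Source 1: 10^(83.4/10) = 218776162.395
  Source 2: 10^(73.9/10) = 24547089.1569
  Source 3: 10^(57.9/10) = 616595.0019
  Source 4: 10^(51.5/10) = 141253.7545
Sum of linear values = 244081100.3083
L_total = 10 * log10(244081100.3083) = 83.88

83.88 dB


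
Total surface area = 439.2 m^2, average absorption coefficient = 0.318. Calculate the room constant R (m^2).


Given values:
  S = 439.2 m^2, alpha = 0.318
Formula: R = S * alpha / (1 - alpha)
Numerator: 439.2 * 0.318 = 139.6656
Denominator: 1 - 0.318 = 0.682
R = 139.6656 / 0.682 = 204.79

204.79 m^2


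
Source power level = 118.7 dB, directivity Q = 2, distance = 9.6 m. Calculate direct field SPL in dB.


Given values:
  Lw = 118.7 dB, Q = 2, r = 9.6 m
Formula: SPL = Lw + 10 * log10(Q / (4 * pi * r^2))
Compute 4 * pi * r^2 = 4 * pi * 9.6^2 = 1158.1167
Compute Q / denom = 2 / 1158.1167 = 0.00172694
Compute 10 * log10(0.00172694) = -27.6272
SPL = 118.7 + (-27.6272) = 91.07

91.07 dB


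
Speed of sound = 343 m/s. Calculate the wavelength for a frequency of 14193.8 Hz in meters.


Given values:
  c = 343 m/s, f = 14193.8 Hz
Formula: lambda = c / f
lambda = 343 / 14193.8
lambda = 0.0242

0.0242 m


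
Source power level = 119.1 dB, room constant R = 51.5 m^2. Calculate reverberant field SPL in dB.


Given values:
  Lw = 119.1 dB, R = 51.5 m^2
Formula: SPL = Lw + 10 * log10(4 / R)
Compute 4 / R = 4 / 51.5 = 0.07767
Compute 10 * log10(0.07767) = -11.0975
SPL = 119.1 + (-11.0975) = 108.0

108.0 dB


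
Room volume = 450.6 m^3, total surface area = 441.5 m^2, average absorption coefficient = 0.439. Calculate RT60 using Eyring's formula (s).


Given values:
  V = 450.6 m^3, S = 441.5 m^2, alpha = 0.439
Formula: RT60 = 0.161 * V / (-S * ln(1 - alpha))
Compute ln(1 - 0.439) = ln(0.561) = -0.578034
Denominator: -441.5 * -0.578034 = 255.202
Numerator: 0.161 * 450.6 = 72.5466
RT60 = 72.5466 / 255.202 = 0.284

0.284 s


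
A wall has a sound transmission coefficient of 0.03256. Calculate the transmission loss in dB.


Given values:
  tau = 0.03256
Formula: TL = 10 * log10(1 / tau)
Compute 1 / tau = 1 / 0.03256 = 30.7125
Compute log10(30.7125) = 1.487315
TL = 10 * 1.487315 = 14.87

14.87 dB


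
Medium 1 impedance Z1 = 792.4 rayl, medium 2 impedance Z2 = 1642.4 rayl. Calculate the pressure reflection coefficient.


Given values:
  Z1 = 792.4 rayl, Z2 = 1642.4 rayl
Formula: R = (Z2 - Z1) / (Z2 + Z1)
Numerator: Z2 - Z1 = 1642.4 - 792.4 = 850.0
Denominator: Z2 + Z1 = 1642.4 + 792.4 = 2434.8
R = 850.0 / 2434.8 = 0.3491

0.3491


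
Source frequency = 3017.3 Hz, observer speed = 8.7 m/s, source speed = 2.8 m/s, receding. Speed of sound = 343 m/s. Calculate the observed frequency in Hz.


Given values:
  f_s = 3017.3 Hz, v_o = 8.7 m/s, v_s = 2.8 m/s
  Direction: receding
Formula: f_o = f_s * (c - v_o) / (c + v_s)
Numerator: c - v_o = 343 - 8.7 = 334.3
Denominator: c + v_s = 343 + 2.8 = 345.8
f_o = 3017.3 * 334.3 / 345.8 = 2916.96

2916.96 Hz


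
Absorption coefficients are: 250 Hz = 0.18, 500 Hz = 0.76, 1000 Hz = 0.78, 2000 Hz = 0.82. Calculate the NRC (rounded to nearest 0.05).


Given values:
  a_250 = 0.18, a_500 = 0.76
  a_1000 = 0.78, a_2000 = 0.82
Formula: NRC = (a250 + a500 + a1000 + a2000) / 4
Sum = 0.18 + 0.76 + 0.78 + 0.82 = 2.54
NRC = 2.54 / 4 = 0.635
Rounded to nearest 0.05: 0.65

0.65


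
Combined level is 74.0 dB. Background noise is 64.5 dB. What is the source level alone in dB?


Given values:
  L_total = 74.0 dB, L_bg = 64.5 dB
Formula: L_source = 10 * log10(10^(L_total/10) - 10^(L_bg/10))
Convert to linear:
  10^(74.0/10) = 25118864.3151
  10^(64.5/10) = 2818382.9313
Difference: 25118864.3151 - 2818382.9313 = 22300481.3838
L_source = 10 * log10(22300481.3838) = 73.48

73.48 dB


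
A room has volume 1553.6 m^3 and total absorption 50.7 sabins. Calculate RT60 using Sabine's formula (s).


Given values:
  V = 1553.6 m^3
  A = 50.7 sabins
Formula: RT60 = 0.161 * V / A
Numerator: 0.161 * 1553.6 = 250.1296
RT60 = 250.1296 / 50.7 = 4.934

4.934 s


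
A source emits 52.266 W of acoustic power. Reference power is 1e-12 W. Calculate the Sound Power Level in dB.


Given values:
  W = 52.266 W
  W_ref = 1e-12 W
Formula: SWL = 10 * log10(W / W_ref)
Compute ratio: W / W_ref = 52266000000000
Compute log10: log10(52266000000000) = 13.718219
Multiply: SWL = 10 * 13.718219 = 137.18

137.18 dB


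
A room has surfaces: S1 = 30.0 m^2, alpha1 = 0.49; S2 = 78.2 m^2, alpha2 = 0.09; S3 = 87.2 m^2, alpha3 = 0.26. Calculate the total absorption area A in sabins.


Given surfaces:
  Surface 1: 30.0 * 0.49 = 14.7
  Surface 2: 78.2 * 0.09 = 7.038
  Surface 3: 87.2 * 0.26 = 22.672
Formula: A = sum(Si * alpha_i)
A = 14.7 + 7.038 + 22.672
A = 44.41

44.41 sabins


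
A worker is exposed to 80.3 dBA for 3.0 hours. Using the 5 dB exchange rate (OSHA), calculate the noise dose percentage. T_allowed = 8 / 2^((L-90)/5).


Given values:
  L = 80.3 dBA, T = 3.0 hours
Formula: T_allowed = 8 / 2^((L - 90) / 5)
Compute exponent: (80.3 - 90) / 5 = -1.94
Compute 2^(-1.94) = 0.260616
T_allowed = 8 / 0.260616 = 30.696504 hours
Dose = (T / T_allowed) * 100
Dose = (3.0 / 30.696504) * 100 = 9.77

9.77 %


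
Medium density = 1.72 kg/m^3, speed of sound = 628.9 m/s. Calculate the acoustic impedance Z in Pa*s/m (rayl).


Given values:
  rho = 1.72 kg/m^3
  c = 628.9 m/s
Formula: Z = rho * c
Z = 1.72 * 628.9
Z = 1081.71

1081.71 rayl


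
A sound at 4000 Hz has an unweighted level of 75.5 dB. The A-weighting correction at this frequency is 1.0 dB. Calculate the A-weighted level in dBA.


Given values:
  SPL = 75.5 dB
  A-weighting at 4000 Hz = 1.0 dB
Formula: L_A = SPL + A_weight
L_A = 75.5 + (1.0)
L_A = 76.5

76.5 dBA


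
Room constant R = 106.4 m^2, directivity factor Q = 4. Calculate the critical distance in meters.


Given values:
  R = 106.4 m^2, Q = 4
Formula: d_c = 0.141 * sqrt(Q * R)
Compute Q * R = 4 * 106.4 = 425.6
Compute sqrt(425.6) = 20.6301
d_c = 0.141 * 20.6301 = 2.909

2.909 m


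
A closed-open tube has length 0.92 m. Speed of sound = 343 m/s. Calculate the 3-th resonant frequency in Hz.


Given values:
  Tube type: closed-open, L = 0.92 m, c = 343 m/s, n = 3
Formula: f_n = (2n - 1) * c / (4 * L)
Compute 2n - 1 = 2*3 - 1 = 5
Compute 4 * L = 4 * 0.92 = 3.68
f = 5 * 343 / 3.68
f = 466.03

466.03 Hz
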